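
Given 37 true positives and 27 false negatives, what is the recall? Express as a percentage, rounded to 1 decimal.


Recall = TP / (TP + FN) * 100
= 37 / (37 + 27)
= 37 / 64
= 0.5781
= 57.8%

57.8


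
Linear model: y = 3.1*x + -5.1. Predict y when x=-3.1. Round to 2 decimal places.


y = 3.1 * -3.1 + (-5.1)
= -9.61 + (-5.1)
= -14.71

-14.71


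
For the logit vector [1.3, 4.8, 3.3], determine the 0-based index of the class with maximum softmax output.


Softmax is a monotonic transformation, so it preserves the argmax.
We need to find the index of the maximum logit.
Index 0: 1.3
Index 1: 4.8
Index 2: 3.3
Maximum logit = 4.8 at index 1

1


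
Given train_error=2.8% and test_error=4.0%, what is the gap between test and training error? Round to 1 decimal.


Generalization gap = test_error - train_error
= 4.0 - 2.8
= 1.2%
A small gap suggests good generalization.

1.2


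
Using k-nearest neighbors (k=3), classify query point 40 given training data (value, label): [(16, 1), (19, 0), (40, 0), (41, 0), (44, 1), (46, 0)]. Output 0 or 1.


Distances from query 40:
Point 40 (class 0): distance = 0
Point 41 (class 0): distance = 1
Point 44 (class 1): distance = 4
K=3 nearest neighbors: classes = [0, 0, 1]
Votes for class 1: 1 / 3
Majority vote => class 0

0


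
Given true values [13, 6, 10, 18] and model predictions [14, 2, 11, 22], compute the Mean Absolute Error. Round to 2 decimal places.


Absolute errors: [1, 4, 1, 4]
Sum of absolute errors = 10
MAE = 10 / 4 = 2.50

2.50


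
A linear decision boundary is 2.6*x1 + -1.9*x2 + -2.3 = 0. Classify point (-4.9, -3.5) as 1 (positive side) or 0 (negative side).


Compute 2.6 * -4.9 + -1.9 * -3.5 + -2.3
= -12.74 + 6.65 + -2.3
= -8.39
Since -8.39 < 0, the point is on the negative side.

0


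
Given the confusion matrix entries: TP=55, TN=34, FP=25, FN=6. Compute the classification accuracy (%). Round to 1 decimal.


Accuracy = (TP + TN) / (TP + TN + FP + FN) * 100
= (55 + 34) / (55 + 34 + 25 + 6)
= 89 / 120
= 0.7417
= 74.2%

74.2


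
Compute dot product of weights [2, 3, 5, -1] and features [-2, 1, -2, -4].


Element-wise products:
2 * -2 = -4
3 * 1 = 3
5 * -2 = -10
-1 * -4 = 4
Sum = -4 + 3 + -10 + 4
= -7

-7


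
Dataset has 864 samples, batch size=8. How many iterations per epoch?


Iterations per epoch = dataset_size / batch_size
= 864 / 8
= 108

108


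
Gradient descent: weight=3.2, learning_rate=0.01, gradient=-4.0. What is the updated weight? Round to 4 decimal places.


w_new = w_old - lr * gradient
= 3.2 - 0.01 * -4.0
= 3.2 - (-0.04)
= 3.2400

3.2400


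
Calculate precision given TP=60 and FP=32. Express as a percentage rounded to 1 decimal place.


Precision = TP / (TP + FP) * 100
= 60 / (60 + 32)
= 60 / 92
= 0.6522
= 65.2%

65.2


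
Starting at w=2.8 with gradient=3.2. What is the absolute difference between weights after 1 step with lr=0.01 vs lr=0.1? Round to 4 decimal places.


With lr=0.01: w_new = 2.8 - 0.01 * 3.2 = 2.768
With lr=0.1: w_new = 2.8 - 0.1 * 3.2 = 2.48
Absolute difference = |2.768 - 2.48|
= 0.2880

0.2880


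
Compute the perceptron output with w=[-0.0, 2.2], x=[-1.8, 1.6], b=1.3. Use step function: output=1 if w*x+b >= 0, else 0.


z = w . x + b
= -0.0*-1.8 + 2.2*1.6 + 1.3
= 0.0 + 3.52 + 1.3
= 3.52 + 1.3
= 4.82
Since z = 4.82 >= 0, output = 1

1


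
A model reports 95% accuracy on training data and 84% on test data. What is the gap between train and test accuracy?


Gap = train_accuracy - test_accuracy
= 95 - 84
= 11%
This gap suggests the model is overfitting.

11


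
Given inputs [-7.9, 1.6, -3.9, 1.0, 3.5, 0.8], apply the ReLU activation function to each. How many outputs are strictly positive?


ReLU(x) = max(0, x) for each element:
ReLU(-7.9) = 0
ReLU(1.6) = 1.6
ReLU(-3.9) = 0
ReLU(1.0) = 1.0
ReLU(3.5) = 3.5
ReLU(0.8) = 0.8
Active neurons (>0): 4

4


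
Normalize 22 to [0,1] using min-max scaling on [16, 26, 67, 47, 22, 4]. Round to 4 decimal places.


Min = 4, Max = 67
Range = 67 - 4 = 63
Scaled = (x - min) / (max - min)
= (22 - 4) / 63
= 18 / 63
= 0.2857

0.2857


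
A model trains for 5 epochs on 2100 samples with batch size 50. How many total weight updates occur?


Iterations per epoch = 2100 / 50 = 42
Total updates = iterations_per_epoch * epochs
= 42 * 5
= 210

210


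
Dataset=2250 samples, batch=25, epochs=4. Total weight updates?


Iterations per epoch = 2250 / 25 = 90
Total updates = iterations_per_epoch * epochs
= 90 * 4
= 360

360


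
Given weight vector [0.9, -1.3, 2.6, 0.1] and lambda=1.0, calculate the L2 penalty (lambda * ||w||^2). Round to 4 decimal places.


Squaring each weight:
0.9^2 = 0.81
(-1.3)^2 = 1.69
2.6^2 = 6.76
0.1^2 = 0.01
Sum of squares = 9.27
Penalty = 1.0 * 9.27 = 9.2700

9.2700


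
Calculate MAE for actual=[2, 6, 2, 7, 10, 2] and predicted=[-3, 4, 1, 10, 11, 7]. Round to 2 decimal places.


Absolute errors: [5, 2, 1, 3, 1, 5]
Sum of absolute errors = 17
MAE = 17 / 6 = 2.83

2.83


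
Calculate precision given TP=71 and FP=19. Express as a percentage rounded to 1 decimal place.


Precision = TP / (TP + FP) * 100
= 71 / (71 + 19)
= 71 / 90
= 0.7889
= 78.9%

78.9


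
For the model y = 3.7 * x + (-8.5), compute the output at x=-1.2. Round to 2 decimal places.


y = 3.7 * -1.2 + (-8.5)
= -4.44 + (-8.5)
= -12.94

-12.94


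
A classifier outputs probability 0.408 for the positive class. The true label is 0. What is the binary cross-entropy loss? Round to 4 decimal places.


For y=0: Loss = -log(1-p)
= -log(1 - 0.408)
= -log(0.592)
= -(-0.5242)
= 0.5242

0.5242


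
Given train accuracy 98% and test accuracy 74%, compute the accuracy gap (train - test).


Gap = train_accuracy - test_accuracy
= 98 - 74
= 24%
This large gap strongly indicates overfitting.

24


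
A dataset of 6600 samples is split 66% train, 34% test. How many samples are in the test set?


Train samples = 6600 * 66% = 4356
Test samples = 6600 - 4356
= 2244

2244


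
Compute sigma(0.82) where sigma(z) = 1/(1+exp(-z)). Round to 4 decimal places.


sigmoid(z) = 1 / (1 + exp(-z))
exp(-(0.82)) = exp(-0.82) = 0.4404
1 + 0.4404 = 1.4404
1 / 1.4404 = 0.6942

0.6942


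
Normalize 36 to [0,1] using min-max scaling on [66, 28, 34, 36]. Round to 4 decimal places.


Min = 28, Max = 66
Range = 66 - 28 = 38
Scaled = (x - min) / (max - min)
= (36 - 28) / 38
= 8 / 38
= 0.2105

0.2105


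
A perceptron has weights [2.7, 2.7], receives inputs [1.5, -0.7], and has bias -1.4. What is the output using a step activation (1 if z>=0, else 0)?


z = w . x + b
= 2.7*1.5 + 2.7*-0.7 + -1.4
= 4.05 + -1.89 + -1.4
= 2.16 + -1.4
= 0.76
Since z = 0.76 >= 0, output = 1

1


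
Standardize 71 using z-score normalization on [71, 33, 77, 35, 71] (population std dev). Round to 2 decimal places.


Mean = (71 + 33 + 77 + 35 + 71) / 5 = 57.4
Variance = sum((x_i - mean)^2) / n = 370.24
Std = sqrt(370.24) = 19.2416
Z = (x - mean) / std
= (71 - 57.4) / 19.2416
= 13.6 / 19.2416
= 0.71

0.71


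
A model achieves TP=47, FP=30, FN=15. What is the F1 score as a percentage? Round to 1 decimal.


Precision = TP / (TP + FP) = 47 / 77 = 0.6104
Recall = TP / (TP + FN) = 47 / 62 = 0.7581
F1 = 2 * P * R / (P + R)
= 2 * 0.6104 * 0.7581 / (0.6104 + 0.7581)
= 0.9254 / 1.3685
= 0.6763
As percentage: 67.6%

67.6


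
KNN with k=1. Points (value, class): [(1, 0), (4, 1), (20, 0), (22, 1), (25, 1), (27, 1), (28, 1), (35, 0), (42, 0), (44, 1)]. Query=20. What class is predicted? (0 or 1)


Distances from query 20:
Point 20 (class 0): distance = 0
K=1 nearest neighbors: classes = [0]
Votes for class 1: 0 / 1
Majority vote => class 0

0


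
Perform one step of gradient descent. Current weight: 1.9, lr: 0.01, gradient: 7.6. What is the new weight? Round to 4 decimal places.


w_new = w_old - lr * gradient
= 1.9 - 0.01 * 7.6
= 1.9 - (0.076)
= 1.8240

1.8240


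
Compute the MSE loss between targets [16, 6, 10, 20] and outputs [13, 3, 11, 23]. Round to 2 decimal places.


Differences: [3, 3, -1, -3]
Squared errors: [9, 9, 1, 9]
Sum of squared errors = 28
MSE = 28 / 4 = 7.00

7.00


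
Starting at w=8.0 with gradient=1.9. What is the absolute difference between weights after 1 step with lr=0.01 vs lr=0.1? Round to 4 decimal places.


With lr=0.01: w_new = 8.0 - 0.01 * 1.9 = 7.981
With lr=0.1: w_new = 8.0 - 0.1 * 1.9 = 7.81
Absolute difference = |7.981 - 7.81|
= 0.1710

0.1710


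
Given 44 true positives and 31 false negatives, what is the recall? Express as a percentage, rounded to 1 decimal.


Recall = TP / (TP + FN) * 100
= 44 / (44 + 31)
= 44 / 75
= 0.5867
= 58.7%

58.7


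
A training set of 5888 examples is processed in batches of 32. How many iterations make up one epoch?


Iterations per epoch = dataset_size / batch_size
= 5888 / 32
= 184

184


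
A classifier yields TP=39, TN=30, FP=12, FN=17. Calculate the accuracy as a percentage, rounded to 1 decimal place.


Accuracy = (TP + TN) / (TP + TN + FP + FN) * 100
= (39 + 30) / (39 + 30 + 12 + 17)
= 69 / 98
= 0.7041
= 70.4%

70.4


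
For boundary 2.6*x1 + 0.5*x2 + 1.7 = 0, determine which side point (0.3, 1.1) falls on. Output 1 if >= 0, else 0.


Compute 2.6 * 0.3 + 0.5 * 1.1 + 1.7
= 0.78 + 0.55 + 1.7
= 3.03
Since 3.03 >= 0, the point is on the positive side.

1


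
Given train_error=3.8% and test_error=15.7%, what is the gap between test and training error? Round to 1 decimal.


Generalization gap = test_error - train_error
= 15.7 - 3.8
= 11.9%
A large gap suggests overfitting.

11.9


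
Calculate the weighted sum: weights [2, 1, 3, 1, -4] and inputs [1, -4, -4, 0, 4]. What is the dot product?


Element-wise products:
2 * 1 = 2
1 * -4 = -4
3 * -4 = -12
1 * 0 = 0
-4 * 4 = -16
Sum = 2 + -4 + -12 + 0 + -16
= -30

-30


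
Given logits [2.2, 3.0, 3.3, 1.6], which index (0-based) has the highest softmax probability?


Softmax is a monotonic transformation, so it preserves the argmax.
We need to find the index of the maximum logit.
Index 0: 2.2
Index 1: 3.0
Index 2: 3.3
Index 3: 1.6
Maximum logit = 3.3 at index 2

2


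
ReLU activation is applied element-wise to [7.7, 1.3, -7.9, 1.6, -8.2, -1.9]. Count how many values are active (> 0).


ReLU(x) = max(0, x) for each element:
ReLU(7.7) = 7.7
ReLU(1.3) = 1.3
ReLU(-7.9) = 0
ReLU(1.6) = 1.6
ReLU(-8.2) = 0
ReLU(-1.9) = 0
Active neurons (>0): 3

3


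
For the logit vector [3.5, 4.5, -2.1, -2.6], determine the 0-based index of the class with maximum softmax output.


Softmax is a monotonic transformation, so it preserves the argmax.
We need to find the index of the maximum logit.
Index 0: 3.5
Index 1: 4.5
Index 2: -2.1
Index 3: -2.6
Maximum logit = 4.5 at index 1

1


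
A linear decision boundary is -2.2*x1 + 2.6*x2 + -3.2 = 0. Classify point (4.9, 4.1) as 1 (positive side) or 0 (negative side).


Compute -2.2 * 4.9 + 2.6 * 4.1 + -3.2
= -10.78 + 10.66 + -3.2
= -3.32
Since -3.32 < 0, the point is on the negative side.

0


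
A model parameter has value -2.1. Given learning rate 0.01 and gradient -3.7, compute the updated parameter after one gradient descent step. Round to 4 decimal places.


w_new = w_old - lr * gradient
= -2.1 - 0.01 * -3.7
= -2.1 - (-0.037)
= -2.0630

-2.0630


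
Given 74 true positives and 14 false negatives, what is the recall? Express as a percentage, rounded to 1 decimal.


Recall = TP / (TP + FN) * 100
= 74 / (74 + 14)
= 74 / 88
= 0.8409
= 84.1%

84.1


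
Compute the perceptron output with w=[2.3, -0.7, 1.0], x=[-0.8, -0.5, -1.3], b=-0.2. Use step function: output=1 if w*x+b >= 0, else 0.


z = w . x + b
= 2.3*-0.8 + -0.7*-0.5 + 1.0*-1.3 + -0.2
= -1.84 + 0.35 + -1.3 + -0.2
= -2.79 + -0.2
= -2.99
Since z = -2.99 < 0, output = 0

0


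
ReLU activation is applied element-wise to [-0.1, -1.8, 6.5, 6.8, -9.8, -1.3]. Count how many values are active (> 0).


ReLU(x) = max(0, x) for each element:
ReLU(-0.1) = 0
ReLU(-1.8) = 0
ReLU(6.5) = 6.5
ReLU(6.8) = 6.8
ReLU(-9.8) = 0
ReLU(-1.3) = 0
Active neurons (>0): 2

2


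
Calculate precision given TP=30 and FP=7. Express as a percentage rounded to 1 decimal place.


Precision = TP / (TP + FP) * 100
= 30 / (30 + 7)
= 30 / 37
= 0.8108
= 81.1%

81.1


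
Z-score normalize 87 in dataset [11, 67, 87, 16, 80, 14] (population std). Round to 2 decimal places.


Mean = (11 + 67 + 87 + 16 + 80 + 14) / 6 = 45.8333
Variance = sum((x_i - mean)^2) / n = 1071.1389
Std = sqrt(1071.1389) = 32.7283
Z = (x - mean) / std
= (87 - 45.8333) / 32.7283
= 41.1667 / 32.7283
= 1.26

1.26


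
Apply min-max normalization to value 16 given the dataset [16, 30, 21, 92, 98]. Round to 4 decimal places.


Min = 16, Max = 98
Range = 98 - 16 = 82
Scaled = (x - min) / (max - min)
= (16 - 16) / 82
= 0 / 82
= 0.0000

0.0000


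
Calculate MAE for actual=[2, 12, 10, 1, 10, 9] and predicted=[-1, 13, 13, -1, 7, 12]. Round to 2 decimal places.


Absolute errors: [3, 1, 3, 2, 3, 3]
Sum of absolute errors = 15
MAE = 15 / 6 = 2.50

2.50


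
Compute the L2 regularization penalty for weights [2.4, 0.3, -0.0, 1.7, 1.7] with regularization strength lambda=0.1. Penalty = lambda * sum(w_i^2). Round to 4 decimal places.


Squaring each weight:
2.4^2 = 5.76
0.3^2 = 0.09
(-0.0)^2 = 0.0
1.7^2 = 2.89
1.7^2 = 2.89
Sum of squares = 11.63
Penalty = 0.1 * 11.63 = 1.1630

1.1630


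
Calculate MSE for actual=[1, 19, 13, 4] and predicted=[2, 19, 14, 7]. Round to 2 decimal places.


Differences: [-1, 0, -1, -3]
Squared errors: [1, 0, 1, 9]
Sum of squared errors = 11
MSE = 11 / 4 = 2.75

2.75


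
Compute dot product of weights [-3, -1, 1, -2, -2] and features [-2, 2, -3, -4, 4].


Element-wise products:
-3 * -2 = 6
-1 * 2 = -2
1 * -3 = -3
-2 * -4 = 8
-2 * 4 = -8
Sum = 6 + -2 + -3 + 8 + -8
= 1

1


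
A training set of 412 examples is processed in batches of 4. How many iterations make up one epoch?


Iterations per epoch = dataset_size / batch_size
= 412 / 4
= 103

103


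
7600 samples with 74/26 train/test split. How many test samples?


Train samples = 7600 * 74% = 5624
Test samples = 7600 - 5624
= 1976

1976


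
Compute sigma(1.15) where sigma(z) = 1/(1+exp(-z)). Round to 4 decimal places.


sigmoid(z) = 1 / (1 + exp(-z))
exp(-(1.15)) = exp(-1.15) = 0.3166
1 + 0.3166 = 1.3166
1 / 1.3166 = 0.7595

0.7595


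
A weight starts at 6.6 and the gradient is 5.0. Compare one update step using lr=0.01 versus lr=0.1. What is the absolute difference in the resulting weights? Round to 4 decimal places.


With lr=0.01: w_new = 6.6 - 0.01 * 5.0 = 6.55
With lr=0.1: w_new = 6.6 - 0.1 * 5.0 = 6.1
Absolute difference = |6.55 - 6.1|
= 0.4500

0.4500


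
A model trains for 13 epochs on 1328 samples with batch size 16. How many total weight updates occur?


Iterations per epoch = 1328 / 16 = 83
Total updates = iterations_per_epoch * epochs
= 83 * 13
= 1079

1079


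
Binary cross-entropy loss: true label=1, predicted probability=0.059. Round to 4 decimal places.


For y=1: Loss = -log(p)
= -log(0.059)
= -(-2.8302)
= 2.8302

2.8302


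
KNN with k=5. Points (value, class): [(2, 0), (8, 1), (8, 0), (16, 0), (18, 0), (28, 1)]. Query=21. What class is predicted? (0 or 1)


Distances from query 21:
Point 18 (class 0): distance = 3
Point 16 (class 0): distance = 5
Point 28 (class 1): distance = 7
Point 8 (class 0): distance = 13
Point 8 (class 1): distance = 13
K=5 nearest neighbors: classes = [0, 0, 1, 0, 1]
Votes for class 1: 2 / 5
Majority vote => class 0

0


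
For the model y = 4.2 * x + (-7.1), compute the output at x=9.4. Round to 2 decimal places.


y = 4.2 * 9.4 + (-7.1)
= 39.48 + (-7.1)
= 32.38

32.38


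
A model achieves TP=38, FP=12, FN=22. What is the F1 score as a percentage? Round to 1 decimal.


Precision = TP / (TP + FP) = 38 / 50 = 0.76
Recall = TP / (TP + FN) = 38 / 60 = 0.6333
F1 = 2 * P * R / (P + R)
= 2 * 0.76 * 0.6333 / (0.76 + 0.6333)
= 0.9627 / 1.3933
= 0.6909
As percentage: 69.1%

69.1


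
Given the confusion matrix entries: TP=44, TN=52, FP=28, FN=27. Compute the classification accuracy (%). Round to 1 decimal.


Accuracy = (TP + TN) / (TP + TN + FP + FN) * 100
= (44 + 52) / (44 + 52 + 28 + 27)
= 96 / 151
= 0.6358
= 63.6%

63.6


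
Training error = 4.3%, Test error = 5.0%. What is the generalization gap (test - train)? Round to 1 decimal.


Generalization gap = test_error - train_error
= 5.0 - 4.3
= 0.7%
A small gap suggests good generalization.

0.7


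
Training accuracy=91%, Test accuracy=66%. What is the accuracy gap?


Gap = train_accuracy - test_accuracy
= 91 - 66
= 25%
This large gap strongly indicates overfitting.

25


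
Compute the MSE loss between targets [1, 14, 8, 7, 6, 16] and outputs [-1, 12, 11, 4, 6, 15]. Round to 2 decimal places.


Differences: [2, 2, -3, 3, 0, 1]
Squared errors: [4, 4, 9, 9, 0, 1]
Sum of squared errors = 27
MSE = 27 / 6 = 4.50

4.50


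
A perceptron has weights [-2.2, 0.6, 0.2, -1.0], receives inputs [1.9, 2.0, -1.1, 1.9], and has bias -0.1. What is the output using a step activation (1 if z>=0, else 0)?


z = w . x + b
= -2.2*1.9 + 0.6*2.0 + 0.2*-1.1 + -1.0*1.9 + -0.1
= -4.18 + 1.2 + -0.22 + -1.9 + -0.1
= -5.1 + -0.1
= -5.2
Since z = -5.2 < 0, output = 0

0


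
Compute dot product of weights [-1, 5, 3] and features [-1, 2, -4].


Element-wise products:
-1 * -1 = 1
5 * 2 = 10
3 * -4 = -12
Sum = 1 + 10 + -12
= -1

-1


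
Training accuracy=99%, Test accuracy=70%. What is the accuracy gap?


Gap = train_accuracy - test_accuracy
= 99 - 70
= 29%
This large gap strongly indicates overfitting.

29


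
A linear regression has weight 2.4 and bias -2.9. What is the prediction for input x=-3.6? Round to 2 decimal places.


y = 2.4 * -3.6 + (-2.9)
= -8.64 + (-2.9)
= -11.54

-11.54


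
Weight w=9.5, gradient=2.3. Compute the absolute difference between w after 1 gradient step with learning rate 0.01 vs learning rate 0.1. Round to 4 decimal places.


With lr=0.01: w_new = 9.5 - 0.01 * 2.3 = 9.477
With lr=0.1: w_new = 9.5 - 0.1 * 2.3 = 9.27
Absolute difference = |9.477 - 9.27|
= 0.2070

0.2070


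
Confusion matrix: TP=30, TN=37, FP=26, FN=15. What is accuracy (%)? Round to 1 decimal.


Accuracy = (TP + TN) / (TP + TN + FP + FN) * 100
= (30 + 37) / (30 + 37 + 26 + 15)
= 67 / 108
= 0.6204
= 62.0%

62.0


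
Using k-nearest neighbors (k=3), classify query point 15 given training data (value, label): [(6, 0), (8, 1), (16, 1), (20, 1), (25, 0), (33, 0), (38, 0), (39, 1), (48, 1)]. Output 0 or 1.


Distances from query 15:
Point 16 (class 1): distance = 1
Point 20 (class 1): distance = 5
Point 8 (class 1): distance = 7
K=3 nearest neighbors: classes = [1, 1, 1]
Votes for class 1: 3 / 3
Majority vote => class 1

1


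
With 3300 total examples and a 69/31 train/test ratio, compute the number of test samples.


Train samples = 3300 * 69% = 2277
Test samples = 3300 - 2277
= 1023

1023


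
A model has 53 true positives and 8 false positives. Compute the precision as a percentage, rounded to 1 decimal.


Precision = TP / (TP + FP) * 100
= 53 / (53 + 8)
= 53 / 61
= 0.8689
= 86.9%

86.9


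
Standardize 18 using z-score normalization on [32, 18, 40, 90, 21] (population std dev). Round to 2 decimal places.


Mean = (32 + 18 + 40 + 90 + 21) / 5 = 40.2
Variance = sum((x_i - mean)^2) / n = 681.76
Std = sqrt(681.76) = 26.1105
Z = (x - mean) / std
= (18 - 40.2) / 26.1105
= -22.2 / 26.1105
= -0.85

-0.85


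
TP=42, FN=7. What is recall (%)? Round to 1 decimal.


Recall = TP / (TP + FN) * 100
= 42 / (42 + 7)
= 42 / 49
= 0.8571
= 85.7%

85.7


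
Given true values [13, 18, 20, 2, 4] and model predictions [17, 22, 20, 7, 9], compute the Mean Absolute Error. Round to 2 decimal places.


Absolute errors: [4, 4, 0, 5, 5]
Sum of absolute errors = 18
MAE = 18 / 5 = 3.60

3.60


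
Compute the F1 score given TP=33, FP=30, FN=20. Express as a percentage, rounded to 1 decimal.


Precision = TP / (TP + FP) = 33 / 63 = 0.5238
Recall = TP / (TP + FN) = 33 / 53 = 0.6226
F1 = 2 * P * R / (P + R)
= 2 * 0.5238 * 0.6226 / (0.5238 + 0.6226)
= 0.6523 / 1.1465
= 0.569
As percentage: 56.9%

56.9


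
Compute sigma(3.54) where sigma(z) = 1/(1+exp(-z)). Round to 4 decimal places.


sigmoid(z) = 1 / (1 + exp(-z))
exp(-(3.54)) = exp(-3.54) = 0.029
1 + 0.029 = 1.029
1 / 1.029 = 0.9718

0.9718


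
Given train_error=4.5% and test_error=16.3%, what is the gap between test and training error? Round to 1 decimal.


Generalization gap = test_error - train_error
= 16.3 - 4.5
= 11.8%
A large gap suggests overfitting.

11.8


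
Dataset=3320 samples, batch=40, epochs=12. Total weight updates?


Iterations per epoch = 3320 / 40 = 83
Total updates = iterations_per_epoch * epochs
= 83 * 12
= 996

996


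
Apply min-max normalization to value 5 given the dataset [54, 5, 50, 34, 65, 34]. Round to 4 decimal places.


Min = 5, Max = 65
Range = 65 - 5 = 60
Scaled = (x - min) / (max - min)
= (5 - 5) / 60
= 0 / 60
= 0.0000

0.0000


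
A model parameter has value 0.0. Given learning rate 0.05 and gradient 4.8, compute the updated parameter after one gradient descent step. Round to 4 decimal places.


w_new = w_old - lr * gradient
= 0.0 - 0.05 * 4.8
= 0.0 - (0.24)
= -0.2400

-0.2400


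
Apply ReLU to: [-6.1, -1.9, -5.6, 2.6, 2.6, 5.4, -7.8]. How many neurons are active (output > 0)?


ReLU(x) = max(0, x) for each element:
ReLU(-6.1) = 0
ReLU(-1.9) = 0
ReLU(-5.6) = 0
ReLU(2.6) = 2.6
ReLU(2.6) = 2.6
ReLU(5.4) = 5.4
ReLU(-7.8) = 0
Active neurons (>0): 3

3


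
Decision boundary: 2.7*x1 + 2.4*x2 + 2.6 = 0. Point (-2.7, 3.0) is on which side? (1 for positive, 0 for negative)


Compute 2.7 * -2.7 + 2.4 * 3.0 + 2.6
= -7.29 + 7.2 + 2.6
= 2.51
Since 2.51 >= 0, the point is on the positive side.

1


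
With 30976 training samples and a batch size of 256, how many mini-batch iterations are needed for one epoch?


Iterations per epoch = dataset_size / batch_size
= 30976 / 256
= 121

121


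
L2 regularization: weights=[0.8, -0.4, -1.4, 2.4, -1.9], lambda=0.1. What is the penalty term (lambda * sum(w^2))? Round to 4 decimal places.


Squaring each weight:
0.8^2 = 0.64
(-0.4)^2 = 0.16
(-1.4)^2 = 1.96
2.4^2 = 5.76
(-1.9)^2 = 3.61
Sum of squares = 12.13
Penalty = 0.1 * 12.13 = 1.2130

1.2130


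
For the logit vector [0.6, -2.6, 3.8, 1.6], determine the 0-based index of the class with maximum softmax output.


Softmax is a monotonic transformation, so it preserves the argmax.
We need to find the index of the maximum logit.
Index 0: 0.6
Index 1: -2.6
Index 2: 3.8
Index 3: 1.6
Maximum logit = 3.8 at index 2

2


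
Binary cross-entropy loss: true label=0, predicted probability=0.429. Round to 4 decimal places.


For y=0: Loss = -log(1-p)
= -log(1 - 0.429)
= -log(0.571)
= -(-0.5604)
= 0.5604

0.5604


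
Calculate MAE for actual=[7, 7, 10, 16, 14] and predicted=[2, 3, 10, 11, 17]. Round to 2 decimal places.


Absolute errors: [5, 4, 0, 5, 3]
Sum of absolute errors = 17
MAE = 17 / 5 = 3.40

3.40


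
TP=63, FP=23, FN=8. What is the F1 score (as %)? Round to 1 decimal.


Precision = TP / (TP + FP) = 63 / 86 = 0.7326
Recall = TP / (TP + FN) = 63 / 71 = 0.8873
F1 = 2 * P * R / (P + R)
= 2 * 0.7326 * 0.8873 / (0.7326 + 0.8873)
= 1.3 / 1.6199
= 0.8025
As percentage: 80.3%

80.3


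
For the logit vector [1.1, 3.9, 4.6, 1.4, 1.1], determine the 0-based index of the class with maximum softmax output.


Softmax is a monotonic transformation, so it preserves the argmax.
We need to find the index of the maximum logit.
Index 0: 1.1
Index 1: 3.9
Index 2: 4.6
Index 3: 1.4
Index 4: 1.1
Maximum logit = 4.6 at index 2

2


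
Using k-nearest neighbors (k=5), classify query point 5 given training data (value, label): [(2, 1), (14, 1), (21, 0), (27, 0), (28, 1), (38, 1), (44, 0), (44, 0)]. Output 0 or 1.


Distances from query 5:
Point 2 (class 1): distance = 3
Point 14 (class 1): distance = 9
Point 21 (class 0): distance = 16
Point 27 (class 0): distance = 22
Point 28 (class 1): distance = 23
K=5 nearest neighbors: classes = [1, 1, 0, 0, 1]
Votes for class 1: 3 / 5
Majority vote => class 1

1


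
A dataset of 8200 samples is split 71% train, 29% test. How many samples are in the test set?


Train samples = 8200 * 71% = 5822
Test samples = 8200 - 5822
= 2378

2378


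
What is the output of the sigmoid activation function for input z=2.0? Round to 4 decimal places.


sigmoid(z) = 1 / (1 + exp(-z))
exp(-(2.0)) = exp(-2.0) = 0.1353
1 + 0.1353 = 1.1353
1 / 1.1353 = 0.8808

0.8808


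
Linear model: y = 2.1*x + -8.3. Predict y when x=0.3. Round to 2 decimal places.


y = 2.1 * 0.3 + (-8.3)
= 0.63 + (-8.3)
= -7.67

-7.67


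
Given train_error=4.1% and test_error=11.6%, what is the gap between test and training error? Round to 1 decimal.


Generalization gap = test_error - train_error
= 11.6 - 4.1
= 7.5%
A moderate gap.

7.5


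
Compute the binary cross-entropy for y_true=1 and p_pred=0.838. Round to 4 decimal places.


For y=1: Loss = -log(p)
= -log(0.838)
= -(-0.1767)
= 0.1767

0.1767


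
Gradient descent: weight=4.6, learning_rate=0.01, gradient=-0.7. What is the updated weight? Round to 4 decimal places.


w_new = w_old - lr * gradient
= 4.6 - 0.01 * -0.7
= 4.6 - (-0.007)
= 4.6070

4.6070


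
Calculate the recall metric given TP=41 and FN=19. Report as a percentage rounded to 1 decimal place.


Recall = TP / (TP + FN) * 100
= 41 / (41 + 19)
= 41 / 60
= 0.6833
= 68.3%

68.3


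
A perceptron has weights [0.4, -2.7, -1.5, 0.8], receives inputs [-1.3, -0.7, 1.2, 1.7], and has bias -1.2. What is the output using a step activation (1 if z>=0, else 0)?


z = w . x + b
= 0.4*-1.3 + -2.7*-0.7 + -1.5*1.2 + 0.8*1.7 + -1.2
= -0.52 + 1.89 + -1.8 + 1.36 + -1.2
= 0.93 + -1.2
= -0.27
Since z = -0.27 < 0, output = 0

0


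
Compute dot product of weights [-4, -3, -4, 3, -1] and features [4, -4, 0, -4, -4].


Element-wise products:
-4 * 4 = -16
-3 * -4 = 12
-4 * 0 = 0
3 * -4 = -12
-1 * -4 = 4
Sum = -16 + 12 + 0 + -12 + 4
= -12

-12


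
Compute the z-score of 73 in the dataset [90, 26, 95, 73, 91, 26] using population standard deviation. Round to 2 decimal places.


Mean = (90 + 26 + 95 + 73 + 91 + 26) / 6 = 66.8333
Variance = sum((x_i - mean)^2) / n = 881.1389
Std = sqrt(881.1389) = 29.684
Z = (x - mean) / std
= (73 - 66.8333) / 29.684
= 6.1667 / 29.684
= 0.21

0.21


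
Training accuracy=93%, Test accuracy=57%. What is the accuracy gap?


Gap = train_accuracy - test_accuracy
= 93 - 57
= 36%
This large gap strongly indicates overfitting.

36


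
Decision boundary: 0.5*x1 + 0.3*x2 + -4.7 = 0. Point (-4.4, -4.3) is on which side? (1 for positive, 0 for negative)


Compute 0.5 * -4.4 + 0.3 * -4.3 + -4.7
= -2.2 + -1.29 + -4.7
= -8.19
Since -8.19 < 0, the point is on the negative side.

0


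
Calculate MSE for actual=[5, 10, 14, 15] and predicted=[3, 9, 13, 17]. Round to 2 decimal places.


Differences: [2, 1, 1, -2]
Squared errors: [4, 1, 1, 4]
Sum of squared errors = 10
MSE = 10 / 4 = 2.50

2.50


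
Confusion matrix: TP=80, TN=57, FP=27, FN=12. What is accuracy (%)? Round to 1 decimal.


Accuracy = (TP + TN) / (TP + TN + FP + FN) * 100
= (80 + 57) / (80 + 57 + 27 + 12)
= 137 / 176
= 0.7784
= 77.8%

77.8


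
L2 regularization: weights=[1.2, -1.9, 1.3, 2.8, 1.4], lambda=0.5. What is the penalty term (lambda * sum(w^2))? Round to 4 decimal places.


Squaring each weight:
1.2^2 = 1.44
(-1.9)^2 = 3.61
1.3^2 = 1.69
2.8^2 = 7.84
1.4^2 = 1.96
Sum of squares = 16.54
Penalty = 0.5 * 16.54 = 8.2700

8.2700


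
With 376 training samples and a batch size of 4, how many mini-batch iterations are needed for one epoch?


Iterations per epoch = dataset_size / batch_size
= 376 / 4
= 94

94


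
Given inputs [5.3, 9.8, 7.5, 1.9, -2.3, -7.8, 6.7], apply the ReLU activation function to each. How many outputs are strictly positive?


ReLU(x) = max(0, x) for each element:
ReLU(5.3) = 5.3
ReLU(9.8) = 9.8
ReLU(7.5) = 7.5
ReLU(1.9) = 1.9
ReLU(-2.3) = 0
ReLU(-7.8) = 0
ReLU(6.7) = 6.7
Active neurons (>0): 5

5


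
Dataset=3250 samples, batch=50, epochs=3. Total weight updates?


Iterations per epoch = 3250 / 50 = 65
Total updates = iterations_per_epoch * epochs
= 65 * 3
= 195

195


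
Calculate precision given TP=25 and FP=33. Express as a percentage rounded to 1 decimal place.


Precision = TP / (TP + FP) * 100
= 25 / (25 + 33)
= 25 / 58
= 0.431
= 43.1%

43.1


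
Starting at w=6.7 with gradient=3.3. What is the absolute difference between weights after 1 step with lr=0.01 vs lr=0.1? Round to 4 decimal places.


With lr=0.01: w_new = 6.7 - 0.01 * 3.3 = 6.667
With lr=0.1: w_new = 6.7 - 0.1 * 3.3 = 6.37
Absolute difference = |6.667 - 6.37|
= 0.2970

0.2970


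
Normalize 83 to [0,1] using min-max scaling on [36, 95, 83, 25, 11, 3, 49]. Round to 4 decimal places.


Min = 3, Max = 95
Range = 95 - 3 = 92
Scaled = (x - min) / (max - min)
= (83 - 3) / 92
= 80 / 92
= 0.8696

0.8696


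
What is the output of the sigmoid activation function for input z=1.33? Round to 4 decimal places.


sigmoid(z) = 1 / (1 + exp(-z))
exp(-(1.33)) = exp(-1.33) = 0.2645
1 + 0.2645 = 1.2645
1 / 1.2645 = 0.7908

0.7908


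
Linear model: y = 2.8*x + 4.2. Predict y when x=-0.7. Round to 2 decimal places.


y = 2.8 * -0.7 + (4.2)
= -1.96 + (4.2)
= 2.24

2.24


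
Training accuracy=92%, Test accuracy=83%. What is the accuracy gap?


Gap = train_accuracy - test_accuracy
= 92 - 83
= 9%
This moderate gap may indicate mild overfitting.

9


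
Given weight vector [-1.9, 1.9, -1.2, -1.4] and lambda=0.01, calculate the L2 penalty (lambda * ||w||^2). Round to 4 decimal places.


Squaring each weight:
(-1.9)^2 = 3.61
1.9^2 = 3.61
(-1.2)^2 = 1.44
(-1.4)^2 = 1.96
Sum of squares = 10.62
Penalty = 0.01 * 10.62 = 0.1062

0.1062


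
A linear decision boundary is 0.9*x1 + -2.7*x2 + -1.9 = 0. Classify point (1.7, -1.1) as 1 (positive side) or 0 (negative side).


Compute 0.9 * 1.7 + -2.7 * -1.1 + -1.9
= 1.53 + 2.97 + -1.9
= 2.6
Since 2.6 >= 0, the point is on the positive side.

1


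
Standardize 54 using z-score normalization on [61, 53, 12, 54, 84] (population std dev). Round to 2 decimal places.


Mean = (61 + 53 + 12 + 54 + 84) / 5 = 52.8
Variance = sum((x_i - mean)^2) / n = 541.36
Std = sqrt(541.36) = 23.2671
Z = (x - mean) / std
= (54 - 52.8) / 23.2671
= 1.2 / 23.2671
= 0.05

0.05


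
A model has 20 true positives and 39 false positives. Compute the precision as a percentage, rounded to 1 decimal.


Precision = TP / (TP + FP) * 100
= 20 / (20 + 39)
= 20 / 59
= 0.339
= 33.9%

33.9


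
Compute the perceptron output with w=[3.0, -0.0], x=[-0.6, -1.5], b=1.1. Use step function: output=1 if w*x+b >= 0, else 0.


z = w . x + b
= 3.0*-0.6 + -0.0*-1.5 + 1.1
= -1.8 + 0.0 + 1.1
= -1.8 + 1.1
= -0.7
Since z = -0.7 < 0, output = 0

0


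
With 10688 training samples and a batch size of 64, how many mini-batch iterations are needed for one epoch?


Iterations per epoch = dataset_size / batch_size
= 10688 / 64
= 167

167


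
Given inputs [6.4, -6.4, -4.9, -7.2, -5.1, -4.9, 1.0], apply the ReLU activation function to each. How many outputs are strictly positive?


ReLU(x) = max(0, x) for each element:
ReLU(6.4) = 6.4
ReLU(-6.4) = 0
ReLU(-4.9) = 0
ReLU(-7.2) = 0
ReLU(-5.1) = 0
ReLU(-4.9) = 0
ReLU(1.0) = 1.0
Active neurons (>0): 2

2


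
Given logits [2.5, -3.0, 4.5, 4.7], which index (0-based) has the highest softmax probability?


Softmax is a monotonic transformation, so it preserves the argmax.
We need to find the index of the maximum logit.
Index 0: 2.5
Index 1: -3.0
Index 2: 4.5
Index 3: 4.7
Maximum logit = 4.7 at index 3

3


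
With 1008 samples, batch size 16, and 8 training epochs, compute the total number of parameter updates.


Iterations per epoch = 1008 / 16 = 63
Total updates = iterations_per_epoch * epochs
= 63 * 8
= 504

504


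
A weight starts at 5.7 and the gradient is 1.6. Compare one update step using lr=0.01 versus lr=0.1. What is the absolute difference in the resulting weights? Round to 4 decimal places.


With lr=0.01: w_new = 5.7 - 0.01 * 1.6 = 5.684
With lr=0.1: w_new = 5.7 - 0.1 * 1.6 = 5.54
Absolute difference = |5.684 - 5.54|
= 0.1440

0.1440


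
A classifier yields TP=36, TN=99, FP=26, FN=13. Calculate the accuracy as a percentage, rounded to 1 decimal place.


Accuracy = (TP + TN) / (TP + TN + FP + FN) * 100
= (36 + 99) / (36 + 99 + 26 + 13)
= 135 / 174
= 0.7759
= 77.6%

77.6


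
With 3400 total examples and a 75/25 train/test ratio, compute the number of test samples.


Train samples = 3400 * 75% = 2550
Test samples = 3400 - 2550
= 850

850


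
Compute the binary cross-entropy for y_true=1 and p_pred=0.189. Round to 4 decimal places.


For y=1: Loss = -log(p)
= -log(0.189)
= -(-1.666)
= 1.6660

1.6660


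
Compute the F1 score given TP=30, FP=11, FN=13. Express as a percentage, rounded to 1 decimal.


Precision = TP / (TP + FP) = 30 / 41 = 0.7317
Recall = TP / (TP + FN) = 30 / 43 = 0.6977
F1 = 2 * P * R / (P + R)
= 2 * 0.7317 * 0.6977 / (0.7317 + 0.6977)
= 1.021 / 1.4294
= 0.7143
As percentage: 71.4%

71.4


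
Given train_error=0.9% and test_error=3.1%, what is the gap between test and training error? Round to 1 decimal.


Generalization gap = test_error - train_error
= 3.1 - 0.9
= 2.2%
A moderate gap.

2.2


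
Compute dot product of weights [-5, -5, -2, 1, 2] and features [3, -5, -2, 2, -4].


Element-wise products:
-5 * 3 = -15
-5 * -5 = 25
-2 * -2 = 4
1 * 2 = 2
2 * -4 = -8
Sum = -15 + 25 + 4 + 2 + -8
= 8

8


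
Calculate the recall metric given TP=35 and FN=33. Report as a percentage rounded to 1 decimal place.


Recall = TP / (TP + FN) * 100
= 35 / (35 + 33)
= 35 / 68
= 0.5147
= 51.5%

51.5


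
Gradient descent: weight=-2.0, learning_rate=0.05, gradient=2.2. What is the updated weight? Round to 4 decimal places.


w_new = w_old - lr * gradient
= -2.0 - 0.05 * 2.2
= -2.0 - (0.11)
= -2.1100

-2.1100


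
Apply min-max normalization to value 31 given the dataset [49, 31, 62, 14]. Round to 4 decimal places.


Min = 14, Max = 62
Range = 62 - 14 = 48
Scaled = (x - min) / (max - min)
= (31 - 14) / 48
= 17 / 48
= 0.3542

0.3542


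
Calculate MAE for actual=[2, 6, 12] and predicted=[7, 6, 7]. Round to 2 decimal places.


Absolute errors: [5, 0, 5]
Sum of absolute errors = 10
MAE = 10 / 3 = 3.33

3.33


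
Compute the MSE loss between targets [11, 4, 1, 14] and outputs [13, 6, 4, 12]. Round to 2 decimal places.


Differences: [-2, -2, -3, 2]
Squared errors: [4, 4, 9, 4]
Sum of squared errors = 21
MSE = 21 / 4 = 5.25

5.25


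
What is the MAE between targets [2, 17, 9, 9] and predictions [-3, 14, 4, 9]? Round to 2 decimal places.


Absolute errors: [5, 3, 5, 0]
Sum of absolute errors = 13
MAE = 13 / 4 = 3.25

3.25


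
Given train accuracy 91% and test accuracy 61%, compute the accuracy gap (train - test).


Gap = train_accuracy - test_accuracy
= 91 - 61
= 30%
This large gap strongly indicates overfitting.

30


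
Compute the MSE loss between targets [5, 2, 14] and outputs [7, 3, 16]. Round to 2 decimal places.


Differences: [-2, -1, -2]
Squared errors: [4, 1, 4]
Sum of squared errors = 9
MSE = 9 / 3 = 3.00

3.00


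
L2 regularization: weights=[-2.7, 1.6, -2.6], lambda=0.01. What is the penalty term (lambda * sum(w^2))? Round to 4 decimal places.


Squaring each weight:
(-2.7)^2 = 7.29
1.6^2 = 2.56
(-2.6)^2 = 6.76
Sum of squares = 16.61
Penalty = 0.01 * 16.61 = 0.1661

0.1661


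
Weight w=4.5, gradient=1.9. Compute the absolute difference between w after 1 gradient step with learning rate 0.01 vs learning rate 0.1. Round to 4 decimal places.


With lr=0.01: w_new = 4.5 - 0.01 * 1.9 = 4.481
With lr=0.1: w_new = 4.5 - 0.1 * 1.9 = 4.31
Absolute difference = |4.481 - 4.31|
= 0.1710

0.1710


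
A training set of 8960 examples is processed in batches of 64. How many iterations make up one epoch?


Iterations per epoch = dataset_size / batch_size
= 8960 / 64
= 140

140


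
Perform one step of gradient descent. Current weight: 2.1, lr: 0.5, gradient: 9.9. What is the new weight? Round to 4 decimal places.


w_new = w_old - lr * gradient
= 2.1 - 0.5 * 9.9
= 2.1 - (4.95)
= -2.8500

-2.8500


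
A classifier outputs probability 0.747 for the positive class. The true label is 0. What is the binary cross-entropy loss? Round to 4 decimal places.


For y=0: Loss = -log(1-p)
= -log(1 - 0.747)
= -log(0.253)
= -(-1.3744)
= 1.3744

1.3744


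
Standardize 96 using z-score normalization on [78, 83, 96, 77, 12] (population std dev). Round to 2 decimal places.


Mean = (78 + 83 + 96 + 77 + 12) / 5 = 69.2
Variance = sum((x_i - mean)^2) / n = 863.76
Std = sqrt(863.76) = 29.3898
Z = (x - mean) / std
= (96 - 69.2) / 29.3898
= 26.8 / 29.3898
= 0.91

0.91


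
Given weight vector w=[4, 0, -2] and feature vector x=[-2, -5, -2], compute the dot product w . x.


Element-wise products:
4 * -2 = -8
0 * -5 = 0
-2 * -2 = 4
Sum = -8 + 0 + 4
= -4

-4


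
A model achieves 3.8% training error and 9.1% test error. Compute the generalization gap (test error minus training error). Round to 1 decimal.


Generalization gap = test_error - train_error
= 9.1 - 3.8
= 5.3%
A moderate gap.

5.3


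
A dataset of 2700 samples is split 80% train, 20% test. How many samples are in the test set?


Train samples = 2700 * 80% = 2160
Test samples = 2700 - 2160
= 540

540


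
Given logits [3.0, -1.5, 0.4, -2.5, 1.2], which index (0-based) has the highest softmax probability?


Softmax is a monotonic transformation, so it preserves the argmax.
We need to find the index of the maximum logit.
Index 0: 3.0
Index 1: -1.5
Index 2: 0.4
Index 3: -2.5
Index 4: 1.2
Maximum logit = 3.0 at index 0

0


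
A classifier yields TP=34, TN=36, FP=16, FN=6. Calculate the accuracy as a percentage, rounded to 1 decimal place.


Accuracy = (TP + TN) / (TP + TN + FP + FN) * 100
= (34 + 36) / (34 + 36 + 16 + 6)
= 70 / 92
= 0.7609
= 76.1%

76.1


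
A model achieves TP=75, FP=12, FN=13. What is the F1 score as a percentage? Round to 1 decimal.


Precision = TP / (TP + FP) = 75 / 87 = 0.8621
Recall = TP / (TP + FN) = 75 / 88 = 0.8523
F1 = 2 * P * R / (P + R)
= 2 * 0.8621 * 0.8523 / (0.8621 + 0.8523)
= 1.4694 / 1.7143
= 0.8571
As percentage: 85.7%

85.7


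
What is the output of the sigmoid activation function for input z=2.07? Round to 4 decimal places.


sigmoid(z) = 1 / (1 + exp(-z))
exp(-(2.07)) = exp(-2.07) = 0.1262
1 + 0.1262 = 1.1262
1 / 1.1262 = 0.8880

0.8880


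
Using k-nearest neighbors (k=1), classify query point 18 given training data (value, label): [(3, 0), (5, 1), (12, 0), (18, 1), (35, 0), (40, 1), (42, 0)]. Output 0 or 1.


Distances from query 18:
Point 18 (class 1): distance = 0
K=1 nearest neighbors: classes = [1]
Votes for class 1: 1 / 1
Majority vote => class 1

1


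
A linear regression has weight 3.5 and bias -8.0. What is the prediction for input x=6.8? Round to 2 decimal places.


y = 3.5 * 6.8 + (-8.0)
= 23.8 + (-8.0)
= 15.80

15.80


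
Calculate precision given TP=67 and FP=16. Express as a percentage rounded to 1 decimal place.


Precision = TP / (TP + FP) * 100
= 67 / (67 + 16)
= 67 / 83
= 0.8072
= 80.7%

80.7


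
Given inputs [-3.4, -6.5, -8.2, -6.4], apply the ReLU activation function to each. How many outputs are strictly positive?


ReLU(x) = max(0, x) for each element:
ReLU(-3.4) = 0
ReLU(-6.5) = 0
ReLU(-8.2) = 0
ReLU(-6.4) = 0
Active neurons (>0): 0

0


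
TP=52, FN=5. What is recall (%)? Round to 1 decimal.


Recall = TP / (TP + FN) * 100
= 52 / (52 + 5)
= 52 / 57
= 0.9123
= 91.2%

91.2


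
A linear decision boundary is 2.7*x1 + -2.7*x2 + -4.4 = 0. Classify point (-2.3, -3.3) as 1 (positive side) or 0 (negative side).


Compute 2.7 * -2.3 + -2.7 * -3.3 + -4.4
= -6.21 + 8.91 + -4.4
= -1.7
Since -1.7 < 0, the point is on the negative side.

0
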